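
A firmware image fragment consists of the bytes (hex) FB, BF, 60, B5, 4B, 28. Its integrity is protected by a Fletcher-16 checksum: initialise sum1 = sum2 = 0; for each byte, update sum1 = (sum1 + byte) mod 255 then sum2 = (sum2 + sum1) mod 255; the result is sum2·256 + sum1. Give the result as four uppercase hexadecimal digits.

Running sums (mod 255):
  after byte 0 (FB): sum1=251, sum2=251
  after byte 1 (BF): sum1=187, sum2=183
  after byte 2 (60): sum1=28, sum2=211
  after byte 3 (B5): sum1=209, sum2=165
  after byte 4 (4B): sum1=29, sum2=194
  after byte 5 (28): sum1=69, sum2=8
Checksum = sum2·256 + sum1 = 8·256 + 69 = 2117 = 0x0845.

0845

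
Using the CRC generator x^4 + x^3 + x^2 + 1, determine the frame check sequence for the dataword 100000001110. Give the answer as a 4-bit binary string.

1010

Append 4 zeros: 1000000011100000. Divide by 11101 (XOR where the leading bit is 1):
  pos 0: 10000 XOR 11101 = 01101
  pos 1: 11010 XOR 11101 = 00111
  pos 3: 11100 XOR 11101 = 00001
  pos 7: 11110 XOR 11101 = 00011
  pos 10: 11000 XOR 11101 = 00101
Remainder (last 4 bits) = 1010. This is the CRC / FCS.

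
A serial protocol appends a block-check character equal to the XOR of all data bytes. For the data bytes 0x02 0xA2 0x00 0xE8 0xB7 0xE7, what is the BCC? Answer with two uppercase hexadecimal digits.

XOR the bytes together:
  start with 0x02
  0x02 ⊕ 0xA2 = 0xA0
  0xA0 ⊕ 0x00 = 0xA0
  0xA0 ⊕ 0xE8 = 0x48
  0x48 ⊕ 0xB7 = 0xFF
  0xFF ⊕ 0xE7 = 0x18

18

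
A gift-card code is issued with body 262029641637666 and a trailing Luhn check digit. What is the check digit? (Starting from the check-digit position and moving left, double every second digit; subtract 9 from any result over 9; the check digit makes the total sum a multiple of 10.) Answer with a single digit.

Partial digits right→left: 6 6 6 7 3 6 1 4 6 9 2 0 2 6 2
Double every second digit counting from the check-digit position (so the 1st, 3rd, 5th, ... of the partial from the right).
  doubled (with −9 where >9): 3 3 6 2 3 4 4 4 → sum 29
  kept as-is: 6 7 6 4 9 0 6 → sum 38
Total = 29 + 38 = 67.
Check digit = (10 − (67 mod 10)) mod 10 = 3.

3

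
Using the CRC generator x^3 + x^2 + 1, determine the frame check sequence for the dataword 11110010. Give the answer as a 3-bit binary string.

Append 3 zeros: 11110010000. Divide by 1101 (XOR where the leading bit is 1):
  pos 0: 1111 XOR 1101 = 0010
  pos 2: 1000 XOR 1101 = 0101
  pos 3: 1011 XOR 1101 = 0110
  pos 4: 1100 XOR 1101 = 0001
  pos 7: 1000 XOR 1101 = 0101
Remainder (last 3 bits) = 101. This is the CRC / FCS.

101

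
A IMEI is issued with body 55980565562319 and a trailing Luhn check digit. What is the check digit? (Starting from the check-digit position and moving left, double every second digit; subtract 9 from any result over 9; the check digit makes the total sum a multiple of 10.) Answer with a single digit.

Partial digits right→left: 9 1 3 2 6 5 5 6 5 0 8 9 5 5
Double every second digit counting from the check-digit position (so the 1st, 3rd, 5th, ... of the partial from the right).
  doubled (with −9 where >9): 9 6 3 1 1 7 1 → sum 28
  kept as-is: 1 2 5 6 0 9 5 → sum 28
Total = 28 + 28 = 56.
Check digit = (10 − (56 mod 10)) mod 10 = 4.

4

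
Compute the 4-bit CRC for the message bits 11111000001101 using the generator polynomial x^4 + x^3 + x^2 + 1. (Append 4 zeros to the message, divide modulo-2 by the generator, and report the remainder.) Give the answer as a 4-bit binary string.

0011

Append 4 zeros: 111110000011010000. Divide by 11101 (XOR where the leading bit is 1):
  pos 0: 11111 XOR 11101 = 00010
  pos 3: 10000 XOR 11101 = 01101
  pos 4: 11010 XOR 11101 = 00111
  pos 6: 11101 XOR 11101 = 00000
  pos 11: 10100 XOR 11101 = 01001
  pos 12: 10010 XOR 11101 = 01111
  pos 13: 11110 XOR 11101 = 00011
Remainder (last 4 bits) = 0011. This is the CRC / FCS.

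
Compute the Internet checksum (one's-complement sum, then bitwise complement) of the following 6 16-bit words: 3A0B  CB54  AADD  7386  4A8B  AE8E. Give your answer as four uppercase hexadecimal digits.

E321

One's-complement addition (fold any carry out of bit 15 back into bit 0):
  0x3A0B + 0xCB54 = 0x1055F → wrap carry → 0x0560
  0x0560 + 0xAADD = 0x0B03D
  0xB03D + 0x7386 = 0x123C3 → wrap carry → 0x23C4
  0x23C4 + 0x4A8B = 0x06E4F
  0x6E4F + 0xAE8E = 0x11CDD → wrap carry → 0x1CDE
One's-complement sum = 0x1CDE.
Checksum = ~0x1CDE & 0xFFFF = 0xE321.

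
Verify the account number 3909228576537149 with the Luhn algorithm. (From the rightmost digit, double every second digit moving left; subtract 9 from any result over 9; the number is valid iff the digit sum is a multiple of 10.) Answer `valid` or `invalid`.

From the right, keep odd positions and double even positions (subtract 9 from any doubled value over 9):
  doubled (positions 2,4,...): 8 5 1 5 7 4 0 6 → sum 36
  kept (positions 1,3,...): 9 1 3 6 5 2 9 9 → sum 44
Total = 80.
80 mod 10 = 0, so the number is valid.

valid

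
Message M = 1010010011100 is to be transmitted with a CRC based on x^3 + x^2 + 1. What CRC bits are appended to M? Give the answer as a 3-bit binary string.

101

Append 3 zeros: 1010010011100000. Divide by 1101 (XOR where the leading bit is 1):
  pos 0: 1010 XOR 1101 = 0111
  pos 1: 1110 XOR 1101 = 0011
  pos 3: 1110 XOR 1101 = 0011
  pos 5: 1101 XOR 1101 = 0000
  pos 9: 1100 XOR 1101 = 0001
  pos 12: 1000 XOR 1101 = 0101
Remainder (last 3 bits) = 101. This is the CRC / FCS.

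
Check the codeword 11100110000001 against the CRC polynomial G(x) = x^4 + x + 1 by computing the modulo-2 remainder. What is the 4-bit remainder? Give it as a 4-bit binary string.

0011

Modulo-2 division of 11100110000001 by 10011:
  pos 0: 11100 XOR 10011 = 01111
  pos 1: 11111 XOR 10011 = 01100
  pos 2: 11001 XOR 10011 = 01010
  pos 3: 10100 XOR 10011 = 00111
  pos 5: 11100 XOR 10011 = 01111
  pos 6: 11110 XOR 10011 = 01101
  pos 7: 11010 XOR 10011 = 01001
  pos 8: 10010 XOR 10011 = 00001
Remainder = 0011 (nonzero — an error is detected).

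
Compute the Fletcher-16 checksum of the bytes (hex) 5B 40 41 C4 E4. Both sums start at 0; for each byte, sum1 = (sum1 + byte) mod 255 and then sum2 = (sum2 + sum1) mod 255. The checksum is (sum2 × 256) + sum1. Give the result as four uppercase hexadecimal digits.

FB86

Running sums (mod 255):
  after byte 0 (5B): sum1=91, sum2=91
  after byte 1 (40): sum1=155, sum2=246
  after byte 2 (41): sum1=220, sum2=211
  after byte 3 (C4): sum1=161, sum2=117
  after byte 4 (E4): sum1=134, sum2=251
Checksum = sum2·256 + sum1 = 251·256 + 134 = 64390 = 0xFB86.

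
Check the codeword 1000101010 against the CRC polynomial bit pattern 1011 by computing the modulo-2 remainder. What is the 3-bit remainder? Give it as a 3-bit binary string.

010

Modulo-2 division of 1000101010 by 1011:
  pos 0: 1000 XOR 1011 = 0011
  pos 2: 1110 XOR 1011 = 0101
  pos 3: 1011 XOR 1011 = 0000
Remainder = 010 (nonzero — an error is detected).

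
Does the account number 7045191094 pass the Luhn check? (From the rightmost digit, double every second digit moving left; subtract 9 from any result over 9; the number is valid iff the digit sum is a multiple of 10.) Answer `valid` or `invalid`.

invalid

From the right, keep odd positions and double even positions (subtract 9 from any doubled value over 9):
  doubled (positions 2,4,...): 9 2 2 8 5 → sum 26
  kept (positions 1,3,...): 4 0 9 5 0 → sum 18
Total = 44.
44 mod 10 = 4, so the number is invalid.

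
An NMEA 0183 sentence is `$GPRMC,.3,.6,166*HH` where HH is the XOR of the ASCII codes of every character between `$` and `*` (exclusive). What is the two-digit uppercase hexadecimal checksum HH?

53

XOR the ASCII codes of the payload characters:
  'G' = 0x47 → acc = 0x47
  'P' = 0x50 → acc = 0x17
  'R' = 0x52 → acc = 0x45
  'M' = 0x4D → acc = 0x08
  'C' = 0x43 → acc = 0x4B
  ',' = 0x2C → acc = 0x67
  '.' = 0x2E → acc = 0x49
  '3' = 0x33 → acc = 0x7A
  ',' = 0x2C → acc = 0x56
  '.' = 0x2E → acc = 0x78
  '6' = 0x36 → acc = 0x4E
  ',' = 0x2C → acc = 0x62
  '1' = 0x31 → acc = 0x53
  '6' = 0x36 → acc = 0x65
  '6' = 0x36 → acc = 0x53
Checksum = 0x53.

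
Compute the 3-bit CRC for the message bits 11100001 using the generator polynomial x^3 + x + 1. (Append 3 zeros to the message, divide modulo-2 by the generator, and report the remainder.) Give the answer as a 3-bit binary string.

110

Append 3 zeros: 11100001000. Divide by 1011 (XOR where the leading bit is 1):
  pos 0: 1110 XOR 1011 = 0101
  pos 1: 1010 XOR 1011 = 0001
  pos 4: 1001 XOR 1011 = 0010
  pos 6: 1000 XOR 1011 = 0011
Remainder (last 3 bits) = 110. This is the CRC / FCS.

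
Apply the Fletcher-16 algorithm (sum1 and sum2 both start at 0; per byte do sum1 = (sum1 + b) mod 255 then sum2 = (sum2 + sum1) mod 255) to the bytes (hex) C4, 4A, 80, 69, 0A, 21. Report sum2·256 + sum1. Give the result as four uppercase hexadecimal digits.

Running sums (mod 255):
  after byte 0 (C4): sum1=196, sum2=196
  after byte 1 (4A): sum1=15, sum2=211
  after byte 2 (80): sum1=143, sum2=99
  after byte 3 (69): sum1=248, sum2=92
  after byte 4 (0A): sum1=3, sum2=95
  after byte 5 (21): sum1=36, sum2=131
Checksum = sum2·256 + sum1 = 131·256 + 36 = 33572 = 0x8324.

8324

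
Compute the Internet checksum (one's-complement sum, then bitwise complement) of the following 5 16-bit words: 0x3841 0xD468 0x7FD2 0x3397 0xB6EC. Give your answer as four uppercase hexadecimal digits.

88FF

One's-complement addition (fold any carry out of bit 15 back into bit 0):
  0x3841 + 0xD468 = 0x10CA9 → wrap carry → 0x0CAA
  0x0CAA + 0x7FD2 = 0x08C7C
  0x8C7C + 0x3397 = 0x0C013
  0xC013 + 0xB6EC = 0x176FF → wrap carry → 0x7700
One's-complement sum = 0x7700.
Checksum = ~0x7700 & 0xFFFF = 0x88FF.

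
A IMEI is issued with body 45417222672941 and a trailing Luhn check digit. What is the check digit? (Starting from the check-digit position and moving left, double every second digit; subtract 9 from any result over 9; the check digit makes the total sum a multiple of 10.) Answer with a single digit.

4

Partial digits right→left: 1 4 9 2 7 6 2 2 2 7 1 4 5 4
Double every second digit counting from the check-digit position (so the 1st, 3rd, 5th, ... of the partial from the right).
  doubled (with −9 where >9): 2 9 5 4 4 2 1 → sum 27
  kept as-is: 4 2 6 2 7 4 4 → sum 29
Total = 27 + 29 = 56.
Check digit = (10 − (56 mod 10)) mod 10 = 4.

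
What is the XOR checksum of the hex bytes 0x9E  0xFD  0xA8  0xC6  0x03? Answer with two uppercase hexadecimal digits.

0E

XOR the bytes together:
  start with 0x9E
  0x9E ⊕ 0xFD = 0x63
  0x63 ⊕ 0xA8 = 0xCB
  0xCB ⊕ 0xC6 = 0x0D
  0x0D ⊕ 0x03 = 0x0E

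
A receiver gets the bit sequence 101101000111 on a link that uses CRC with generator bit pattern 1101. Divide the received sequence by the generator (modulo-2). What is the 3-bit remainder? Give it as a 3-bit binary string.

000

Modulo-2 division of 101101000111 by 1101:
  pos 0: 1011 XOR 1101 = 0110
  pos 1: 1100 XOR 1101 = 0001
  pos 4: 1100 XOR 1101 = 0001
  pos 7: 1011 XOR 1101 = 0110
  pos 8: 1101 XOR 1101 = 0000
Remainder = 000 (zero — the frame passes the CRC check).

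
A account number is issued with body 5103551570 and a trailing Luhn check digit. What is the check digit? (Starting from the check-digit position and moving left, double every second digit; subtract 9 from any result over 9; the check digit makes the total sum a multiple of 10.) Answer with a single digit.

2

Partial digits right→left: 0 7 5 1 5 5 3 0 1 5
Double every second digit counting from the check-digit position (so the 1st, 3rd, 5th, ... of the partial from the right).
  doubled (with −9 where >9): 0 1 1 6 2 → sum 10
  kept as-is: 7 1 5 0 5 → sum 18
Total = 10 + 18 = 28.
Check digit = (10 − (28 mod 10)) mod 10 = 2.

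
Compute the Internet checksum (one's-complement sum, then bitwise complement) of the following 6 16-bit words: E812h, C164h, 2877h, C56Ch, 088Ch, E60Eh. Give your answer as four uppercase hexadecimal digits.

7A09

One's-complement addition (fold any carry out of bit 15 back into bit 0):
  0xE812 + 0xC164 = 0x1A976 → wrap carry → 0xA977
  0xA977 + 0x2877 = 0x0D1EE
  0xD1EE + 0xC56C = 0x1975A → wrap carry → 0x975B
  0x975B + 0x088C = 0x09FE7
  0x9FE7 + 0xE60E = 0x185F5 → wrap carry → 0x85F6
One's-complement sum = 0x85F6.
Checksum = ~0x85F6 & 0xFFFF = 0x7A09.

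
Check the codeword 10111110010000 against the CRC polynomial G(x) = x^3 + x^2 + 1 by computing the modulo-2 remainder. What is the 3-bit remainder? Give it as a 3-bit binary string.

100

Modulo-2 division of 10111110010000 by 1101:
  pos 0: 1011 XOR 1101 = 0110
  pos 1: 1101 XOR 1101 = 0000
  pos 5: 1100 XOR 1101 = 0001
  pos 8: 1100 XOR 1101 = 0001
Remainder = 100 (nonzero — an error is detected).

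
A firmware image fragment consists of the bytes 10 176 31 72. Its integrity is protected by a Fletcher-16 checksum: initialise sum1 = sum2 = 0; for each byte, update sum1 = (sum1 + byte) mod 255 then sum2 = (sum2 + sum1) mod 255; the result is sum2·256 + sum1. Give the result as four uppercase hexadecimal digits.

C022

Running sums (mod 255):
  after byte 0 (10): sum1=10, sum2=10
  after byte 1 (176): sum1=186, sum2=196
  after byte 2 (31): sum1=217, sum2=158
  after byte 3 (72): sum1=34, sum2=192
Checksum = sum2·256 + sum1 = 192·256 + 34 = 49186 = 0xC022.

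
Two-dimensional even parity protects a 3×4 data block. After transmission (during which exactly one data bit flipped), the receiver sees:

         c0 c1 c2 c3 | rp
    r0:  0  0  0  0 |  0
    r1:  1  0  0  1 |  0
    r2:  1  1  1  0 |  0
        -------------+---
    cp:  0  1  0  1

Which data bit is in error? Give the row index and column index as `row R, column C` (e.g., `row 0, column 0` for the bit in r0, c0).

row 2, column 2

Recompute each row's even parity and compare to rp:
  r0: data parity 0, sent rp 0 → ok
  r1: data parity 0, sent rp 0 → ok
  r2: data parity 1, sent rp 0 → mismatch
Recompute each column's even parity and compare to cp:
  c0: data parity 0, sent cp 0 → ok
  c1: data parity 1, sent cp 1 → ok
  c2: data parity 1, sent cp 0 → mismatch
  c3: data parity 1, sent cp 1 → ok
Exactly one row (r2) and one column (c2) fail → the flipped bit is at their intersection.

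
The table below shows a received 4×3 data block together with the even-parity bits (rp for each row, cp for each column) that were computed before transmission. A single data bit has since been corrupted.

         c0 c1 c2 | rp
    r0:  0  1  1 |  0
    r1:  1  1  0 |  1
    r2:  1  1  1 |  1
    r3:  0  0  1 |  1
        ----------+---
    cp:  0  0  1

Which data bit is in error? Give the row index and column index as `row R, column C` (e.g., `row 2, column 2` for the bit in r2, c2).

row 1, column 1

Recompute each row's even parity and compare to rp:
  r0: data parity 0, sent rp 0 → ok
  r1: data parity 0, sent rp 1 → mismatch
  r2: data parity 1, sent rp 1 → ok
  r3: data parity 1, sent rp 1 → ok
Recompute each column's even parity and compare to cp:
  c0: data parity 0, sent cp 0 → ok
  c1: data parity 1, sent cp 0 → mismatch
  c2: data parity 1, sent cp 1 → ok
Exactly one row (r1) and one column (c1) fail → the flipped bit is at their intersection.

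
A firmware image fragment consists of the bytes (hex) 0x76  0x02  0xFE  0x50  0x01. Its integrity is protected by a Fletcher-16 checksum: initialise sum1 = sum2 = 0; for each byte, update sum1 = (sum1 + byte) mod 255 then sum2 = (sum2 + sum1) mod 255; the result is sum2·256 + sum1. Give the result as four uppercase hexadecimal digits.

Running sums (mod 255):
  after byte 0 (0x76): sum1=118, sum2=118
  after byte 1 (0x02): sum1=120, sum2=238
  after byte 2 (0xFE): sum1=119, sum2=102
  after byte 3 (0x50): sum1=199, sum2=46
  after byte 4 (0x01): sum1=200, sum2=246
Checksum = sum2·256 + sum1 = 246·256 + 200 = 63176 = 0xF6C8.

F6C8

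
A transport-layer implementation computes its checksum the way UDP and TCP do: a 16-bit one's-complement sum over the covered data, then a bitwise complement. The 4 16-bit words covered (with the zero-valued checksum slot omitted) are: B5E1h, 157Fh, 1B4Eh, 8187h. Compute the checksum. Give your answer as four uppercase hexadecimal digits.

One's-complement addition (fold any carry out of bit 15 back into bit 0):
  0xB5E1 + 0x157F = 0x0CB60
  0xCB60 + 0x1B4E = 0x0E6AE
  0xE6AE + 0x8187 = 0x16835 → wrap carry → 0x6836
One's-complement sum = 0x6836.
Checksum = ~0x6836 & 0xFFFF = 0x97C9.

97C9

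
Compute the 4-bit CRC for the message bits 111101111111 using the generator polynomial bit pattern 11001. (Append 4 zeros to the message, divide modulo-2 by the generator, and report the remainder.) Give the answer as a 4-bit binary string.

0011

Append 4 zeros: 1111011111110000. Divide by 11001 (XOR where the leading bit is 1):
  pos 0: 11110 XOR 11001 = 00111
  pos 2: 11111 XOR 11001 = 00110
  pos 4: 11011 XOR 11001 = 00010
  pos 7: 10111 XOR 11001 = 01110
  pos 8: 11100 XOR 11001 = 00101
  pos 10: 10100 XOR 11001 = 01101
  pos 11: 11010 XOR 11001 = 00011
Remainder (last 4 bits) = 0011. This is the CRC / FCS.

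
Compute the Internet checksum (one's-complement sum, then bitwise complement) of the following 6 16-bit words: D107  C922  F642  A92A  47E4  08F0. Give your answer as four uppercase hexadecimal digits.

One's-complement addition (fold any carry out of bit 15 back into bit 0):
  0xD107 + 0xC922 = 0x19A29 → wrap carry → 0x9A2A
  0x9A2A + 0xF642 = 0x1906C → wrap carry → 0x906D
  0x906D + 0xA92A = 0x13997 → wrap carry → 0x3998
  0x3998 + 0x47E4 = 0x0817C
  0x817C + 0x08F0 = 0x08A6C
One's-complement sum = 0x8A6C.
Checksum = ~0x8A6C & 0xFFFF = 0x7593.

7593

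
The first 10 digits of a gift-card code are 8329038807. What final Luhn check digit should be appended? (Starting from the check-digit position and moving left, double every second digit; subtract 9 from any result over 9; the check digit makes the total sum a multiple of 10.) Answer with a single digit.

Partial digits right→left: 7 0 8 8 3 0 9 2 3 8
Double every second digit counting from the check-digit position (so the 1st, 3rd, 5th, ... of the partial from the right).
  doubled (with −9 where >9): 5 7 6 9 6 → sum 33
  kept as-is: 0 8 0 2 8 → sum 18
Total = 33 + 18 = 51.
Check digit = (10 − (51 mod 10)) mod 10 = 9.

9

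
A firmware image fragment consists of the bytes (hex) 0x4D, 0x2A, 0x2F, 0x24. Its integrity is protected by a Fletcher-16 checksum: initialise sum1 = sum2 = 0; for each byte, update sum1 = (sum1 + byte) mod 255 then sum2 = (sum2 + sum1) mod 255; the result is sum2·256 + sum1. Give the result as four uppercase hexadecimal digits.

Running sums (mod 255):
  after byte 0 (0x4D): sum1=77, sum2=77
  after byte 1 (0x2A): sum1=119, sum2=196
  after byte 2 (0x2F): sum1=166, sum2=107
  after byte 3 (0x24): sum1=202, sum2=54
Checksum = sum2·256 + sum1 = 54·256 + 202 = 14026 = 0x36CA.

36CA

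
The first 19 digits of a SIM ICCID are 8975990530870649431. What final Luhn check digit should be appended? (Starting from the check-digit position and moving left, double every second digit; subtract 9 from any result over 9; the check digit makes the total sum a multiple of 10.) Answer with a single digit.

5

Partial digits right→left: 1 3 4 9 4 6 0 7 8 0 3 5 0 9 9 5 7 9 8
Double every second digit counting from the check-digit position (so the 1st, 3rd, 5th, ... of the partial from the right).
  doubled (with −9 where >9): 2 8 8 0 7 6 0 9 5 7 → sum 52
  kept as-is: 3 9 6 7 0 5 9 5 9 → sum 53
Total = 52 + 53 = 105.
Check digit = (10 − (105 mod 10)) mod 10 = 5.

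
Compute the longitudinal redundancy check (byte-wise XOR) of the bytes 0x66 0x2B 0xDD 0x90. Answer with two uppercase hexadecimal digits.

XOR the bytes together:
  start with 0x66
  0x66 ⊕ 0x2B = 0x4D
  0x4D ⊕ 0xDD = 0x90
  0x90 ⊕ 0x90 = 0x00

00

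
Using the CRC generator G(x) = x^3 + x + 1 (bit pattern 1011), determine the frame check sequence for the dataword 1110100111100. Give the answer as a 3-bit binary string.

001

Append 3 zeros: 1110100111100000. Divide by 1011 (XOR where the leading bit is 1):
  pos 0: 1110 XOR 1011 = 0101
  pos 1: 1011 XOR 1011 = 0000
  pos 7: 1111 XOR 1011 = 0100
  pos 8: 1000 XOR 1011 = 0011
  pos 10: 1100 XOR 1011 = 0111
  pos 11: 1110 XOR 1011 = 0101
  pos 12: 1010 XOR 1011 = 0001
Remainder (last 3 bits) = 001. This is the CRC / FCS.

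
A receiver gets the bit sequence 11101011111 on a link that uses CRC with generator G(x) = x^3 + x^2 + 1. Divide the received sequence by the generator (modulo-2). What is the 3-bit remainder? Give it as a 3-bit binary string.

000

Modulo-2 division of 11101011111 by 1101:
  pos 0: 1110 XOR 1101 = 0011
  pos 2: 1110 XOR 1101 = 0011
  pos 4: 1111 XOR 1101 = 0010
  pos 6: 1011 XOR 1101 = 0110
  pos 7: 1101 XOR 1101 = 0000
Remainder = 000 (zero — the frame passes the CRC check).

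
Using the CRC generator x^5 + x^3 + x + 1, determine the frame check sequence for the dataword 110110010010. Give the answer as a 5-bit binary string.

Append 5 zeros: 11011001001000000. Divide by 101011 (XOR where the leading bit is 1):
  pos 0: 110110 XOR 101011 = 011101
  pos 1: 111010 XOR 101011 = 010001
  pos 2: 100011 XOR 101011 = 001000
  pos 4: 100000 XOR 101011 = 001011
  pos 6: 101110 XOR 101011 = 000101
  pos 9: 101000 XOR 101011 = 000011
Remainder (last 5 bits) = 01100. This is the CRC / FCS.

01100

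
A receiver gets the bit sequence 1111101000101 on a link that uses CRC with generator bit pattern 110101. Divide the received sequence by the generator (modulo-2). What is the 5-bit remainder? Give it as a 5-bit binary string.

Modulo-2 division of 1111101000101 by 110101:
  pos 0: 111110 XOR 110101 = 001011
  pos 2: 101110 XOR 110101 = 011011
  pos 3: 110110 XOR 110101 = 000011
  pos 7: 110101 XOR 110101 = 000000
Remainder = 00000 (zero — the frame passes the CRC check).

00000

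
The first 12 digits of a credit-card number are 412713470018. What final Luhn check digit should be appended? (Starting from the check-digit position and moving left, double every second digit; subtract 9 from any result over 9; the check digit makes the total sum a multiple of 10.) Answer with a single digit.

Partial digits right→left: 8 1 0 0 7 4 3 1 7 2 1 4
Double every second digit counting from the check-digit position (so the 1st, 3rd, 5th, ... of the partial from the right).
  doubled (with −9 where >9): 7 0 5 6 5 2 → sum 25
  kept as-is: 1 0 4 1 2 4 → sum 12
Total = 25 + 12 = 37.
Check digit = (10 − (37 mod 10)) mod 10 = 3.

3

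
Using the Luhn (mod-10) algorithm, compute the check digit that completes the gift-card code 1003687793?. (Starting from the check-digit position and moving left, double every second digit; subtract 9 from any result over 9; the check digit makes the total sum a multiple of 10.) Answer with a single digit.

Partial digits right→left: 3 9 7 7 8 6 3 0 0 1
Double every second digit counting from the check-digit position (so the 1st, 3rd, 5th, ... of the partial from the right).
  doubled (with −9 where >9): 6 5 7 6 0 → sum 24
  kept as-is: 9 7 6 0 1 → sum 23
Total = 24 + 23 = 47.
Check digit = (10 − (47 mod 10)) mod 10 = 3.

3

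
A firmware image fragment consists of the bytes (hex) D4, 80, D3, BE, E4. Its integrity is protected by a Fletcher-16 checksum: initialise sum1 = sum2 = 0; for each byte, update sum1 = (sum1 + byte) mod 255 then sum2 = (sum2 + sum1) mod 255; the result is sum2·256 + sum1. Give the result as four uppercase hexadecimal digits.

08CC

Running sums (mod 255):
  after byte 0 (D4): sum1=212, sum2=212
  after byte 1 (80): sum1=85, sum2=42
  after byte 2 (D3): sum1=41, sum2=83
  after byte 3 (BE): sum1=231, sum2=59
  after byte 4 (E4): sum1=204, sum2=8
Checksum = sum2·256 + sum1 = 8·256 + 204 = 2252 = 0x08CC.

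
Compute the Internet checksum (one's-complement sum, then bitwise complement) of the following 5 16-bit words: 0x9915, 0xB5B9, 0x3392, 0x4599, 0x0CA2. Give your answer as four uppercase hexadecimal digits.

One's-complement addition (fold any carry out of bit 15 back into bit 0):
  0x9915 + 0xB5B9 = 0x14ECE → wrap carry → 0x4ECF
  0x4ECF + 0x3392 = 0x08261
  0x8261 + 0x4599 = 0x0C7FA
  0xC7FA + 0x0CA2 = 0x0D49C
One's-complement sum = 0xD49C.
Checksum = ~0xD49C & 0xFFFF = 0x2B63.

2B63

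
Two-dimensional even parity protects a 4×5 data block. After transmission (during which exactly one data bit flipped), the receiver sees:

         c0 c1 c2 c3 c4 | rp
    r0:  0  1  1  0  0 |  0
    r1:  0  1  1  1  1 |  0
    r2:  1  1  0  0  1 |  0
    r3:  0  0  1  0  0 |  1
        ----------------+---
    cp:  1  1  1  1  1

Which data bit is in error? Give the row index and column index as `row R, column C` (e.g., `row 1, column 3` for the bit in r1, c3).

row 2, column 4

Recompute each row's even parity and compare to rp:
  r0: data parity 0, sent rp 0 → ok
  r1: data parity 0, sent rp 0 → ok
  r2: data parity 1, sent rp 0 → mismatch
  r3: data parity 1, sent rp 1 → ok
Recompute each column's even parity and compare to cp:
  c0: data parity 1, sent cp 1 → ok
  c1: data parity 1, sent cp 1 → ok
  c2: data parity 1, sent cp 1 → ok
  c3: data parity 1, sent cp 1 → ok
  c4: data parity 0, sent cp 1 → mismatch
Exactly one row (r2) and one column (c4) fail → the flipped bit is at their intersection.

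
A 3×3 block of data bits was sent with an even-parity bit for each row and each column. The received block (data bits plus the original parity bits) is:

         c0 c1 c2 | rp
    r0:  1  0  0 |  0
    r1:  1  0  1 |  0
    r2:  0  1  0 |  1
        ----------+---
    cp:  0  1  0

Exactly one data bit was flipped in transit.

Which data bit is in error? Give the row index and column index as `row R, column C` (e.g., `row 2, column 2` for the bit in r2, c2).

row 0, column 2

Recompute each row's even parity and compare to rp:
  r0: data parity 1, sent rp 0 → mismatch
  r1: data parity 0, sent rp 0 → ok
  r2: data parity 1, sent rp 1 → ok
Recompute each column's even parity and compare to cp:
  c0: data parity 0, sent cp 0 → ok
  c1: data parity 1, sent cp 1 → ok
  c2: data parity 1, sent cp 0 → mismatch
Exactly one row (r0) and one column (c2) fail → the flipped bit is at their intersection.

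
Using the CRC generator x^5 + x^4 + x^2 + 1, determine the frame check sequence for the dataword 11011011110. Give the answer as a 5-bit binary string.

10010

Append 5 zeros: 1101101111000000. Divide by 110101 (XOR where the leading bit is 1):
  pos 0: 110110 XOR 110101 = 000011
  pos 4: 111111 XOR 110101 = 001010
  pos 6: 101000 XOR 110101 = 011101
  pos 7: 111010 XOR 110101 = 001111
  pos 9: 111100 XOR 110101 = 001001
Remainder (last 5 bits) = 10010. This is the CRC / FCS.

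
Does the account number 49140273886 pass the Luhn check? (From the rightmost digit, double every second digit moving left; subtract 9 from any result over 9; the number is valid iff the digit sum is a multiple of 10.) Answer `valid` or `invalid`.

valid

From the right, keep odd positions and double even positions (subtract 9 from any doubled value over 9):
  doubled (positions 2,4,...): 7 6 4 8 9 → sum 34
  kept (positions 1,3,...): 6 8 7 0 1 4 → sum 26
Total = 60.
60 mod 10 = 0, so the number is valid.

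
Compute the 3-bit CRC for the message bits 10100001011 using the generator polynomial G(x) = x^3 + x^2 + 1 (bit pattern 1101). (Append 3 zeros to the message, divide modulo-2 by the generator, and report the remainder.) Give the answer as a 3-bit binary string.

101

Append 3 zeros: 10100001011000. Divide by 1101 (XOR where the leading bit is 1):
  pos 0: 1010 XOR 1101 = 0111
  pos 1: 1110 XOR 1101 = 0011
  pos 3: 1100 XOR 1101 = 0001
  pos 6: 1101 XOR 1101 = 0000
  pos 10: 1000 XOR 1101 = 0101
Remainder (last 3 bits) = 101. This is the CRC / FCS.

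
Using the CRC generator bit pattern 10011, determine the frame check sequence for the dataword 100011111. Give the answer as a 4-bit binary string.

1000

Append 4 zeros: 1000111110000. Divide by 10011 (XOR where the leading bit is 1):
  pos 0: 10001 XOR 10011 = 00010
  pos 3: 10111 XOR 10011 = 00100
  pos 5: 10010 XOR 10011 = 00001
Remainder (last 4 bits) = 1000. This is the CRC / FCS.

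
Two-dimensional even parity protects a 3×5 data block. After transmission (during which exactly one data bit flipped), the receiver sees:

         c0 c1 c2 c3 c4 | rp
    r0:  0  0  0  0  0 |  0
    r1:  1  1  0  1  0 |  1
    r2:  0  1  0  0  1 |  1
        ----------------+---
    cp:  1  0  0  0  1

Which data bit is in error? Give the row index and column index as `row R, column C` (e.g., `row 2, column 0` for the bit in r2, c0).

Recompute each row's even parity and compare to rp:
  r0: data parity 0, sent rp 0 → ok
  r1: data parity 1, sent rp 1 → ok
  r2: data parity 0, sent rp 1 → mismatch
Recompute each column's even parity and compare to cp:
  c0: data parity 1, sent cp 1 → ok
  c1: data parity 0, sent cp 0 → ok
  c2: data parity 0, sent cp 0 → ok
  c3: data parity 1, sent cp 0 → mismatch
  c4: data parity 1, sent cp 1 → ok
Exactly one row (r2) and one column (c3) fail → the flipped bit is at their intersection.

row 2, column 3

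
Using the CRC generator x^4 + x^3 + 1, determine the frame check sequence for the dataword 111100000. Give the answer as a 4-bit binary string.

0001

Append 4 zeros: 1111000000000. Divide by 11001 (XOR where the leading bit is 1):
  pos 0: 11110 XOR 11001 = 00111
  pos 2: 11100 XOR 11001 = 00101
  pos 4: 10100 XOR 11001 = 01101
  pos 5: 11010 XOR 11001 = 00011
  pos 8: 11000 XOR 11001 = 00001
Remainder (last 4 bits) = 0001. This is the CRC / FCS.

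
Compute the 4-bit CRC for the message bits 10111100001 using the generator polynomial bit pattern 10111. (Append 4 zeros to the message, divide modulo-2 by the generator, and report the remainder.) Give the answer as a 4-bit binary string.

0011

Append 4 zeros: 101111000010000. Divide by 10111 (XOR where the leading bit is 1):
  pos 0: 10111 XOR 10111 = 00000
  pos 5: 10000 XOR 10111 = 00111
  pos 7: 11110 XOR 10111 = 01001
  pos 8: 10010 XOR 10111 = 00101
  pos 10: 10100 XOR 10111 = 00011
Remainder (last 4 bits) = 0011. This is the CRC / FCS.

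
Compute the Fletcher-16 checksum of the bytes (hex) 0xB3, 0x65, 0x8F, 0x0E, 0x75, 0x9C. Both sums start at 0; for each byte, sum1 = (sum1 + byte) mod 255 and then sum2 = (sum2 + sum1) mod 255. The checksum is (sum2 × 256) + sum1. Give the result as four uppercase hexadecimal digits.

21C8

Running sums (mod 255):
  after byte 0 (0xB3): sum1=179, sum2=179
  after byte 1 (0x65): sum1=25, sum2=204
  after byte 2 (0x8F): sum1=168, sum2=117
  after byte 3 (0x0E): sum1=182, sum2=44
  after byte 4 (0x75): sum1=44, sum2=88
  after byte 5 (0x9C): sum1=200, sum2=33
Checksum = sum2·256 + sum1 = 33·256 + 200 = 8648 = 0x21C8.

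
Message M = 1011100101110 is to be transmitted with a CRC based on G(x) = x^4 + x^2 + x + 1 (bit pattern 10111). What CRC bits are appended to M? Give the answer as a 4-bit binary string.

Append 4 zeros: 10111001011100000. Divide by 10111 (XOR where the leading bit is 1):
  pos 0: 10111 XOR 10111 = 00000
  pos 7: 10111 XOR 10111 = 00000
Remainder (last 4 bits) = 0000. This is the CRC / FCS.

0000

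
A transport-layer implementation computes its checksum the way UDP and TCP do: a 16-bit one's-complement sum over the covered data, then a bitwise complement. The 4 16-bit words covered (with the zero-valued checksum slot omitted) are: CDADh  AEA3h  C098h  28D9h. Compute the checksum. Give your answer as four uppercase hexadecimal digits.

One's-complement addition (fold any carry out of bit 15 back into bit 0):
  0xCDAD + 0xAEA3 = 0x17C50 → wrap carry → 0x7C51
  0x7C51 + 0xC098 = 0x13CE9 → wrap carry → 0x3CEA
  0x3CEA + 0x28D9 = 0x065C3
One's-complement sum = 0x65C3.
Checksum = ~0x65C3 & 0xFFFF = 0x9A3C.

9A3C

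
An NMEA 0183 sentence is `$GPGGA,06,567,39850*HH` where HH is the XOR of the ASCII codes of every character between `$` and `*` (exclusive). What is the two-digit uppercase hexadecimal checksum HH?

7F

XOR the ASCII codes of the payload characters:
  'G' = 0x47 → acc = 0x47
  'P' = 0x50 → acc = 0x17
  'G' = 0x47 → acc = 0x50
  'G' = 0x47 → acc = 0x17
  'A' = 0x41 → acc = 0x56
  ',' = 0x2C → acc = 0x7A
  '0' = 0x30 → acc = 0x4A
  '6' = 0x36 → acc = 0x7C
  ',' = 0x2C → acc = 0x50
  '5' = 0x35 → acc = 0x65
  '6' = 0x36 → acc = 0x53
  '7' = 0x37 → acc = 0x64
  ',' = 0x2C → acc = 0x48
  '3' = 0x33 → acc = 0x7B
  '9' = 0x39 → acc = 0x42
  '8' = 0x38 → acc = 0x7A
  '5' = 0x35 → acc = 0x4F
  '0' = 0x30 → acc = 0x7F
Checksum = 0x7F.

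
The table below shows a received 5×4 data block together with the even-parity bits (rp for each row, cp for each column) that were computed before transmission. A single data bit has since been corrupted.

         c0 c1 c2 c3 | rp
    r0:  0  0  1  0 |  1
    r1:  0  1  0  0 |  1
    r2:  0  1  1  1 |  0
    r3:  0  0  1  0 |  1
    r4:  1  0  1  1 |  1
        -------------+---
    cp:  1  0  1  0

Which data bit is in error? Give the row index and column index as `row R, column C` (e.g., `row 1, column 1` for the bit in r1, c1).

row 2, column 2

Recompute each row's even parity and compare to rp:
  r0: data parity 1, sent rp 1 → ok
  r1: data parity 1, sent rp 1 → ok
  r2: data parity 1, sent rp 0 → mismatch
  r3: data parity 1, sent rp 1 → ok
  r4: data parity 1, sent rp 1 → ok
Recompute each column's even parity and compare to cp:
  c0: data parity 1, sent cp 1 → ok
  c1: data parity 0, sent cp 0 → ok
  c2: data parity 0, sent cp 1 → mismatch
  c3: data parity 0, sent cp 0 → ok
Exactly one row (r2) and one column (c2) fail → the flipped bit is at their intersection.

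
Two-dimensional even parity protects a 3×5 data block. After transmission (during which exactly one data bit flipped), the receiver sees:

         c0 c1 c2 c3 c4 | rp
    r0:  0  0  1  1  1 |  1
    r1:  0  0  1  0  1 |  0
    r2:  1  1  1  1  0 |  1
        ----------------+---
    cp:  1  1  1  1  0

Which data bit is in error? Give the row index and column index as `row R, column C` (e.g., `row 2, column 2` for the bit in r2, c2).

row 2, column 3

Recompute each row's even parity and compare to rp:
  r0: data parity 1, sent rp 1 → ok
  r1: data parity 0, sent rp 0 → ok
  r2: data parity 0, sent rp 1 → mismatch
Recompute each column's even parity and compare to cp:
  c0: data parity 1, sent cp 1 → ok
  c1: data parity 1, sent cp 1 → ok
  c2: data parity 1, sent cp 1 → ok
  c3: data parity 0, sent cp 1 → mismatch
  c4: data parity 0, sent cp 0 → ok
Exactly one row (r2) and one column (c3) fail → the flipped bit is at their intersection.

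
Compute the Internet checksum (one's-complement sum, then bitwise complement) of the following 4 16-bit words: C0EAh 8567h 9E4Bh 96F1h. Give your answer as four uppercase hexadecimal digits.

8470

One's-complement addition (fold any carry out of bit 15 back into bit 0):
  0xC0EA + 0x8567 = 0x14651 → wrap carry → 0x4652
  0x4652 + 0x9E4B = 0x0E49D
  0xE49D + 0x96F1 = 0x17B8E → wrap carry → 0x7B8F
One's-complement sum = 0x7B8F.
Checksum = ~0x7B8F & 0xFFFF = 0x8470.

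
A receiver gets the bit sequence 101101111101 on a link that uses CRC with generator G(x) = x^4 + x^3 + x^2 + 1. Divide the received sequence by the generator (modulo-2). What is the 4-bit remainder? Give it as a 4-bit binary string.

0010

Modulo-2 division of 101101111101 by 11101:
  pos 0: 10110 XOR 11101 = 01011
  pos 1: 10111 XOR 11101 = 01010
  pos 2: 10101 XOR 11101 = 01000
  pos 3: 10001 XOR 11101 = 01100
  pos 4: 11001 XOR 11101 = 00100
  pos 6: 10010 XOR 11101 = 01111
  pos 7: 11111 XOR 11101 = 00010
Remainder = 0010 (nonzero — an error is detected).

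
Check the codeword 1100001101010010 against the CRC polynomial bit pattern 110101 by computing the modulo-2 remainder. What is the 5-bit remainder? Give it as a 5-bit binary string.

Modulo-2 division of 1100001101010010 by 110101:
  pos 0: 110000 XOR 110101 = 000101
  pos 3: 101110 XOR 110101 = 011011
  pos 4: 110111 XOR 110101 = 000010
  pos 8: 100100 XOR 110101 = 010001
  pos 9: 100011 XOR 110101 = 010110
  pos 10: 101100 XOR 110101 = 011001
Remainder = 11001 (nonzero — an error is detected).

11001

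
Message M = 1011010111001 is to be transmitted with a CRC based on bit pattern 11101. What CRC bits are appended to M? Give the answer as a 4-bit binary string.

1100

Append 4 zeros: 10110101110010000. Divide by 11101 (XOR where the leading bit is 1):
  pos 0: 10110 XOR 11101 = 01011
  pos 1: 10111 XOR 11101 = 01010
  pos 2: 10100 XOR 11101 = 01001
  pos 3: 10011 XOR 11101 = 01110
  pos 4: 11101 XOR 11101 = 00000
  pos 9: 10010 XOR 11101 = 01111
  pos 10: 11110 XOR 11101 = 00011
Remainder (last 4 bits) = 1100. This is the CRC / FCS.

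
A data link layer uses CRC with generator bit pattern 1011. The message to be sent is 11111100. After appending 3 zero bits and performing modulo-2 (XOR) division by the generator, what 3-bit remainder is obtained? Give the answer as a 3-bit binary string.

Append 3 zeros: 11111100000. Divide by 1011 (XOR where the leading bit is 1):
  pos 0: 1111 XOR 1011 = 0100
  pos 1: 1001 XOR 1011 = 0010
  pos 3: 1010 XOR 1011 = 0001
  pos 6: 1000 XOR 1011 = 0011
Remainder (last 3 bits) = 110. This is the CRC / FCS.

110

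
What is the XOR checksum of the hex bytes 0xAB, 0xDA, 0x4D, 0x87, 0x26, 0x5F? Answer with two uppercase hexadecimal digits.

XOR the bytes together:
  start with 0xAB
  0xAB ⊕ 0xDA = 0x71
  0x71 ⊕ 0x4D = 0x3C
  0x3C ⊕ 0x87 = 0xBB
  0xBB ⊕ 0x26 = 0x9D
  0x9D ⊕ 0x5F = 0xC2

C2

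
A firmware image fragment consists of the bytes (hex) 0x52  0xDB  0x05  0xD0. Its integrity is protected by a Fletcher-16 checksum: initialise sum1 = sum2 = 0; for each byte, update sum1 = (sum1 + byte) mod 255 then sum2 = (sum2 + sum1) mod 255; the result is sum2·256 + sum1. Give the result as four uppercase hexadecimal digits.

B704

Running sums (mod 255):
  after byte 0 (0x52): sum1=82, sum2=82
  after byte 1 (0xDB): sum1=46, sum2=128
  after byte 2 (0x05): sum1=51, sum2=179
  after byte 3 (0xD0): sum1=4, sum2=183
Checksum = sum2·256 + sum1 = 183·256 + 4 = 46852 = 0xB704.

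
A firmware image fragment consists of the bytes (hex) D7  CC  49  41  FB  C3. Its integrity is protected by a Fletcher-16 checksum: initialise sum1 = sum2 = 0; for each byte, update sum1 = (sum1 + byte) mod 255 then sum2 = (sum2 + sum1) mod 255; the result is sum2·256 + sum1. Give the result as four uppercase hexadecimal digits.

B3EE

Running sums (mod 255):
  after byte 0 (D7): sum1=215, sum2=215
  after byte 1 (CC): sum1=164, sum2=124
  after byte 2 (49): sum1=237, sum2=106
  after byte 3 (41): sum1=47, sum2=153
  after byte 4 (FB): sum1=43, sum2=196
  after byte 5 (C3): sum1=238, sum2=179
Checksum = sum2·256 + sum1 = 179·256 + 238 = 46062 = 0xB3EE.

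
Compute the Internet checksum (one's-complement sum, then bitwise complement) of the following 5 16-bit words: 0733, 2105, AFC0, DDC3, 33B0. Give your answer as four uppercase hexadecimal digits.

One's-complement addition (fold any carry out of bit 15 back into bit 0):
  0x0733 + 0x2105 = 0x02838
  0x2838 + 0xAFC0 = 0x0D7F8
  0xD7F8 + 0xDDC3 = 0x1B5BB → wrap carry → 0xB5BC
  0xB5BC + 0x33B0 = 0x0E96C
One's-complement sum = 0xE96C.
Checksum = ~0xE96C & 0xFFFF = 0x1693.

1693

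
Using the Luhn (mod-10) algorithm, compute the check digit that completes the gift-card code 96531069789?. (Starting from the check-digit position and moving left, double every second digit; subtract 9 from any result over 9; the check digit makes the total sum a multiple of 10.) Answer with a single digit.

Partial digits right→left: 9 8 7 9 6 0 1 3 5 6 9
Double every second digit counting from the check-digit position (so the 1st, 3rd, 5th, ... of the partial from the right).
  doubled (with −9 where >9): 9 5 3 2 1 9 → sum 29
  kept as-is: 8 9 0 3 6 → sum 26
Total = 29 + 26 = 55.
Check digit = (10 − (55 mod 10)) mod 10 = 5.

5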